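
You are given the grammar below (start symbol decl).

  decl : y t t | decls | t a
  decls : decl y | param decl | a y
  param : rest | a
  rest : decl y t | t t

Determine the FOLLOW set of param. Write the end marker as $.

In decls : param decl: add FIRST(decl) = { a, t, y }.
Union: FOLLOW(param) = { a, t, y }.

{ a, t, y }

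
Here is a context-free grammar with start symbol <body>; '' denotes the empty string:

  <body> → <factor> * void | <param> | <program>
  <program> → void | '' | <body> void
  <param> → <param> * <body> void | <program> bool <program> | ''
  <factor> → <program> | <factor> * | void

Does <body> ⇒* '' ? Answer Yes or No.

<body> → <param> and each of <param> is nullable, so <body> ⇒* ''.

Yes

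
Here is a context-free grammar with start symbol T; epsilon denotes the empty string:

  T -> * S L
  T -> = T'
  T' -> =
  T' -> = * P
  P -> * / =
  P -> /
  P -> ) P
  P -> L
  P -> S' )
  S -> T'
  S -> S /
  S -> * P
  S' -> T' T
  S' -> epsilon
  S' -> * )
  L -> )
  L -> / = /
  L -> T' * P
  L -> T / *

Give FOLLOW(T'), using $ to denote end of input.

{ $, ), *, /, = }

In T -> = T': T' is at the end, add FOLLOW(T) = { $, ), / }.
In S -> T': T' is at the end, add FOLLOW(S) = { ), *, /, = }.
In S' -> T' T: add FIRST(T) = { *, = }.
In L -> T' * P: add FIRST(* P) = { * }.
Union: FOLLOW(T') = { $, ), *, /, = }.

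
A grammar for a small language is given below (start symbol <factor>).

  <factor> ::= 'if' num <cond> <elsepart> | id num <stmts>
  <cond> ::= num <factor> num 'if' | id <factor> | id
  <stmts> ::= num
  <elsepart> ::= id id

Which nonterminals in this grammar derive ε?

No nonterminal has an empty production or an RHS whose symbols are all nullable.

{ } (none)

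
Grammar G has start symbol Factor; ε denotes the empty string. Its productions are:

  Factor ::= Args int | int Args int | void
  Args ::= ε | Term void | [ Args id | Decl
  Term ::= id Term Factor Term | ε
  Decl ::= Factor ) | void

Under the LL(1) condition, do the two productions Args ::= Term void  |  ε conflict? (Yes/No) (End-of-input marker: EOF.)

FIRST(Term void) = { id, void } and FIRST(ε) = { ε }.
The second alternative is nullable and FOLLOW(Args) = { id, int } shares id with FIRST of the first — conflict.

Yes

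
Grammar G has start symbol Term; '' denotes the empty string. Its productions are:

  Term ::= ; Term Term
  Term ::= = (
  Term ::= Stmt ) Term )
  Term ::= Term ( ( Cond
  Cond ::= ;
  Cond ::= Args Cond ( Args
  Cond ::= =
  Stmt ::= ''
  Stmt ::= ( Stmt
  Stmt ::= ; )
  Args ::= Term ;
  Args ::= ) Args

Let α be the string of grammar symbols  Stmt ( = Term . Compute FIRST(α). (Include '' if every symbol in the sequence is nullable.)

{ (, ; }

Add FIRST(Stmt)\{''} = { (, ; }; Stmt is nullable, continue.
( is a terminal; add {(} and stop.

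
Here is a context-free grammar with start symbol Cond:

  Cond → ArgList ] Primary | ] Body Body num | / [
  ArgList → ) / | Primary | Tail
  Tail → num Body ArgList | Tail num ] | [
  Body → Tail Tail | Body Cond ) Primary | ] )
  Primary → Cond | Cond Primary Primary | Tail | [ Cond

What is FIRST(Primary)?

{ ), /, [, ], num }

From Primary → Cond: add FIRST(Cond) = { ), /, [, ], num }.
From Primary → Cond Primary Primary: add FIRST(Cond) = { ), /, [, ], num }.
From Primary → Tail: add FIRST(Tail) = { [, num }.
Primary → [ Cond contributes {[}.
Union: FIRST(Primary) = { ), /, [, ], num }.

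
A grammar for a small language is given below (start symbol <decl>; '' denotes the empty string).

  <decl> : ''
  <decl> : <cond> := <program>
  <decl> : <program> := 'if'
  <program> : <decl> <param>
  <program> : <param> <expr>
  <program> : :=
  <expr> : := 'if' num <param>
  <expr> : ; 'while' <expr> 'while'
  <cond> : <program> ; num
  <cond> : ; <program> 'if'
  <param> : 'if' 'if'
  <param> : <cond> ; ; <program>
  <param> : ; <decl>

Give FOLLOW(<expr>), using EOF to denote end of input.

In <program> : <param> <expr>: <expr> is at the end, add FOLLOW(<program>) = { EOF, 'if', 'while', :=, ; }.
In <expr> : ; 'while' <expr> 'while': add FIRST('while') = { 'while' }.
Union: FOLLOW(<expr>) = { EOF, 'if', 'while', :=, ; }.

{ EOF, 'if', 'while', :=, ; }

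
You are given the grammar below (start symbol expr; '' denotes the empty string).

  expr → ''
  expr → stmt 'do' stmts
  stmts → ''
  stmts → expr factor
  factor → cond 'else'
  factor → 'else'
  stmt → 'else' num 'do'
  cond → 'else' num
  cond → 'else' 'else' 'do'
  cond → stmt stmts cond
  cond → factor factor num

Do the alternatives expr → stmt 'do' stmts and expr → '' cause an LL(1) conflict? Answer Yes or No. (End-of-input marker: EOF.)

FIRST(stmt 'do' stmts) = { 'else' } and FIRST('') = { '' }.
The second alternative is nullable and FOLLOW(expr) = { EOF, 'else' } shares 'else' with FIRST of the first — conflict.

Yes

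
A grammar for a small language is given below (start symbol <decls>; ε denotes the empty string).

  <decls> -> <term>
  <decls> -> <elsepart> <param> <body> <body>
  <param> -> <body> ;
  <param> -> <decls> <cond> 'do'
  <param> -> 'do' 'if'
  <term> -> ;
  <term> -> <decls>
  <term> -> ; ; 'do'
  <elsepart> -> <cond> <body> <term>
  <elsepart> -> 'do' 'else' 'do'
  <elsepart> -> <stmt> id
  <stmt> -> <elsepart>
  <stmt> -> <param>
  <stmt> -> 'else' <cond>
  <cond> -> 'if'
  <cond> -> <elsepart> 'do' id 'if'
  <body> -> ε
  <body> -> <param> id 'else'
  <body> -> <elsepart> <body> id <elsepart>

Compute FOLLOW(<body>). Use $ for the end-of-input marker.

In <decls> -> <elsepart> <param> <body> <body>: add FIRST(<body>)\{ε} = { 'do', 'else', 'if', ; }.
  Since <body> is nullable, also add FOLLOW(<decls>) = { $, 'do', 'else', 'if', ;, id }.
In <decls> -> <elsepart> <param> <body> <body>: <body> is at the end, add FOLLOW(<decls>) = { $, 'do', 'else', 'if', ;, id }.
In <param> -> <body> ;: add FIRST(;) = { ; }.
In <elsepart> -> <cond> <body> <term>: add FIRST(<term>) = { 'do', 'else', 'if', ; }.
In <body> -> <elsepart> <body> id <elsepart>: add FIRST(id <elsepart>) = { id }.
Union: FOLLOW(<body>) = { $, 'do', 'else', 'if', ;, id }.

{ $, 'do', 'else', 'if', ;, id }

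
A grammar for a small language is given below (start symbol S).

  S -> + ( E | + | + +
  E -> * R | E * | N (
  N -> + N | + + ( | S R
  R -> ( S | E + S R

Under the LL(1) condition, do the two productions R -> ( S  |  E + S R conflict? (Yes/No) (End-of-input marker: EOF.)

FIRST(( S) = { ( } and FIRST(E + S R) = { *, + }.
The FIRST sets are disjoint and neither alternative is nullable — no conflict.

No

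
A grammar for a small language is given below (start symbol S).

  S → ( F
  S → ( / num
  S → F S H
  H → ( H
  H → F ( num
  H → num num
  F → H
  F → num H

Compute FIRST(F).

{ (, num }

From F → H: add FIRST(H) = { (, num }.
F → num H contributes {num}.
Union: FIRST(F) = { (, num }.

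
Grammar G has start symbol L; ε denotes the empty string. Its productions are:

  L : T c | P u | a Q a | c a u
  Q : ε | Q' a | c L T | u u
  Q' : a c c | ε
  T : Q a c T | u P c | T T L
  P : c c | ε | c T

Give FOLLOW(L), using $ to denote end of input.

L is the start symbol, so $ ∈ FOLLOW(L).
In Q : c L T: add FIRST(T) = { a, c, u }.
In T : T T L: L is at the end, add FOLLOW(T) = { a, c, u }.
Union: FOLLOW(L) = { $, a, c, u }.

{ $, a, c, u }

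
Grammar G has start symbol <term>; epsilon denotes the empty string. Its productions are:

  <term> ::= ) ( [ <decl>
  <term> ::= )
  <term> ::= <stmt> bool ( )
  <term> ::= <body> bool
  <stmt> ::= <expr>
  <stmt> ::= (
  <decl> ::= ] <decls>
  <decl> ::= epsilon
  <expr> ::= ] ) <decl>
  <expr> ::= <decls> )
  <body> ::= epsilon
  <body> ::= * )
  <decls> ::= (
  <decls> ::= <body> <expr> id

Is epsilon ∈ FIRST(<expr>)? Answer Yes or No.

Nullable nonterminals: <body>, <decl>.
No production of <expr> has an RHS whose symbols are all nullable, so <expr> is not nullable.

No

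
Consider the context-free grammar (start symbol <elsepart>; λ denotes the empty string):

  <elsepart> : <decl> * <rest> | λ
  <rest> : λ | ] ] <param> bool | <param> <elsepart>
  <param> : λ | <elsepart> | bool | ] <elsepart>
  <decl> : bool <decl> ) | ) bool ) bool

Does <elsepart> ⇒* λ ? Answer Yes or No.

<elsepart> has an λ-production, so <elsepart> ⇒ λ.

Yes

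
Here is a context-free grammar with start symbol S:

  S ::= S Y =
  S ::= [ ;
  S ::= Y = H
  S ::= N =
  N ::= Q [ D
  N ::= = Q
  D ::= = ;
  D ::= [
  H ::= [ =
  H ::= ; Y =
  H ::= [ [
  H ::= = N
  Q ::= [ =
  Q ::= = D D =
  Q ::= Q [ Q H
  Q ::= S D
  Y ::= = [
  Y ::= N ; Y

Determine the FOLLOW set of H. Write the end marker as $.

{ $, ;, =, [ }

In S ::= Y = H: H is at the end, add FOLLOW(S) = { $, =, [ }.
In Q ::= Q [ Q H: H is at the end, add FOLLOW(Q) = { $, ;, =, [ }.
Union: FOLLOW(H) = { $, ;, =, [ }.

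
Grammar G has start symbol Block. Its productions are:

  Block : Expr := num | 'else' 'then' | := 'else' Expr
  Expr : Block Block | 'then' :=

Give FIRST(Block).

From Block : Expr := num: add FIRST(Expr) = { 'else', 'then', := }.
Block : 'else' 'then' contributes {'else'}.
Block : := 'else' Expr contributes {:=}.
Union: FIRST(Block) = { 'else', 'then', := }.

{ 'else', 'then', := }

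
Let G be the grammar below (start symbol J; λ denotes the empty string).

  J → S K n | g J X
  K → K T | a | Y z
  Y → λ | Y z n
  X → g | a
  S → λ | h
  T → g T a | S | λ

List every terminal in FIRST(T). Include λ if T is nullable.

T → g T a contributes {g}.
From T → S: add FIRST(S) = { h, λ } (including λ since S is nullable).
T → λ contributes λ.
Union: FIRST(T) = { g, h, λ }.

{ g, h, λ }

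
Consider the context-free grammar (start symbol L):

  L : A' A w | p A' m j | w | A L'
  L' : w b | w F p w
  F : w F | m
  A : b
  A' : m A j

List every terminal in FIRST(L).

From L : A' A w: add FIRST(A') = { m }.
L : p A' m j contributes {p}.
L : w contributes {w}.
From L : A L': add FIRST(A) = { b }.
Union: FIRST(L) = { b, m, p, w }.

{ b, m, p, w }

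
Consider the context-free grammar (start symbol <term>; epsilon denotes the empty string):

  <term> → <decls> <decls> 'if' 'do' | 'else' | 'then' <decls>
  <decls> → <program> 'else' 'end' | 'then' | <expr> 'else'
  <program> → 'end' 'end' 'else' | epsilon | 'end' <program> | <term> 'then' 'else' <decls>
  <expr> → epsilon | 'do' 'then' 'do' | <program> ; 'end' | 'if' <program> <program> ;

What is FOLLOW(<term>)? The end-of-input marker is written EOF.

<term> is the start symbol, so EOF ∈ FOLLOW(<term>).
In <program> → <term> 'then' 'else' <decls>: add FIRST('then' 'else' <decls>) = { 'then' }.
Union: FOLLOW(<term>) = { EOF, 'then' }.

{ EOF, 'then' }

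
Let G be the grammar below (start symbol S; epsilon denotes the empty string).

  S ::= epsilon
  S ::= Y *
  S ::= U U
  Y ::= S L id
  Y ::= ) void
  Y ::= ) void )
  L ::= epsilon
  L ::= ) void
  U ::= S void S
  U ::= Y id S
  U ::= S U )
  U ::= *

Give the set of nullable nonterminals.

{ L, S }

Directly nullable (have an epsilon-production): S, L.
No other nonterminal has a production whose RHS symbols are all nullable.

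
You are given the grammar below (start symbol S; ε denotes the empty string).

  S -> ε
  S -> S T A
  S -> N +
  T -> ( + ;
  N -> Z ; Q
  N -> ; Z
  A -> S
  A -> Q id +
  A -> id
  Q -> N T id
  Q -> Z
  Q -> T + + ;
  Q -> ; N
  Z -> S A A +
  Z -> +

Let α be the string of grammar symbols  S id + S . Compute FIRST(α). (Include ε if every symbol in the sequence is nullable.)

Add FIRST(S)\{ε} = { (, +, ;, id }; S is nullable, continue.
id is a terminal; add {id} and stop.

{ (, +, ;, id }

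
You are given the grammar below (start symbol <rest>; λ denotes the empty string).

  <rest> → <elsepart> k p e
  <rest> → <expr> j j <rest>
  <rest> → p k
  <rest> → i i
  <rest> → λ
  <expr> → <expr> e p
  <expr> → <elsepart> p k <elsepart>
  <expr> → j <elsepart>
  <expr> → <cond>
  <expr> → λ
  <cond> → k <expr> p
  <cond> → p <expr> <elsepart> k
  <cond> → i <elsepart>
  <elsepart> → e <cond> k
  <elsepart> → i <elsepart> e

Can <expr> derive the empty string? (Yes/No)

Yes

<expr> has an λ-production, so <expr> ⇒ λ.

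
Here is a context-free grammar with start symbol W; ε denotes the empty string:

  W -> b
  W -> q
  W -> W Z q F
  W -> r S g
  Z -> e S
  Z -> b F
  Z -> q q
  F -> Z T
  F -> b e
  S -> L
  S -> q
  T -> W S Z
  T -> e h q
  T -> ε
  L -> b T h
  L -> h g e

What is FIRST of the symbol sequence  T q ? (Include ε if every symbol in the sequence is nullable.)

{ b, e, q, r }

Add FIRST(T)\{ε} = { b, e, q, r }; T is nullable, continue.
q is a terminal; add {q} and stop.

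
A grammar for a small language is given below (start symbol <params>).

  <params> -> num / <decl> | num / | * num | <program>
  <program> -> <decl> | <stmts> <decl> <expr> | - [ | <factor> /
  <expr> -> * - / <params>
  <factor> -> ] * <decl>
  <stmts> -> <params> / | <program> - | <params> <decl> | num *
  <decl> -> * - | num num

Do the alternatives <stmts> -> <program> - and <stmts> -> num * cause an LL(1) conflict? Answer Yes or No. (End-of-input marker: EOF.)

FIRST(<program> -) = { *, -, ], num } and FIRST(num *) = { num }.
Both contain num, so the two alternatives are not disjoint — LL(1) conflict.

Yes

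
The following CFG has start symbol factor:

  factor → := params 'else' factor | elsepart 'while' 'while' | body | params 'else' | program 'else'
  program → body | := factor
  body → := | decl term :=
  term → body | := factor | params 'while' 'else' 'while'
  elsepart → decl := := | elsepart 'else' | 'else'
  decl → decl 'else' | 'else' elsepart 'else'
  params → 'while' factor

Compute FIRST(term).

{ 'else', 'while', := }

From term → body: add FIRST(body) = { 'else', := }.
term → := factor contributes {:=}.
From term → params 'while' 'else' 'while': add FIRST(params) = { 'while' }.
Union: FIRST(term) = { 'else', 'while', := }.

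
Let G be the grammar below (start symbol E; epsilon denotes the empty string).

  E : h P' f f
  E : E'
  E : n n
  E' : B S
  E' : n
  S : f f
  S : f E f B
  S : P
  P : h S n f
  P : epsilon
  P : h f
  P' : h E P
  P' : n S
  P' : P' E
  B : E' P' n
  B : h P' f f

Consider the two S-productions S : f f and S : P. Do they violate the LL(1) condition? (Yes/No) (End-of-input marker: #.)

FIRST(f f) = { f } and FIRST(P) = { h, epsilon }.
The second alternative is nullable and FOLLOW(S) = { #, f, h, n } shares f with FIRST of the first — conflict.

Yes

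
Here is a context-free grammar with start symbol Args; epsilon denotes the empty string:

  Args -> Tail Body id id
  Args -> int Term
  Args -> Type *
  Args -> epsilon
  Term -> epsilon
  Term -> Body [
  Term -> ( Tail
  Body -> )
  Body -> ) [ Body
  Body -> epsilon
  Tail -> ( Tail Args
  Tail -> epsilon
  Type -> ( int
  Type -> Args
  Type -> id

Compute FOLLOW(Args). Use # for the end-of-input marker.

Args is the start symbol, so # ∈ FOLLOW(Args).
In Tail -> ( Tail Args: Args is at the end, add FOLLOW(Tail) = { #, (, ), *, id, int }.
In Type -> Args: Args is at the end, add FOLLOW(Type) = { * }.
Union: FOLLOW(Args) = { #, (, ), *, id, int }.

{ #, (, ), *, id, int }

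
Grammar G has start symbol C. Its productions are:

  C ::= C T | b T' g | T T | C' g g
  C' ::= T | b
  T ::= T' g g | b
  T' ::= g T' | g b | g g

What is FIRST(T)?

From T ::= T' g g: add FIRST(T') = { g }.
T ::= b contributes {b}.
Union: FIRST(T) = { b, g }.

{ b, g }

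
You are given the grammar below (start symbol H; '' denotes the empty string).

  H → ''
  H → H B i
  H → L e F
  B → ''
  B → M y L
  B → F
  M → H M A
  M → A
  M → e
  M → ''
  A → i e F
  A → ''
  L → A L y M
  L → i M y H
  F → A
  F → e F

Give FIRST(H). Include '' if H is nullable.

{ e, i, y, '' }

H → '' contributes ''.
From H → H B i: H, B nullable, take FIRST(H) ∪ FIRST(B) ∪ {i} = { e, i, y }.
From H → L e F: add FIRST(L) = { i }.
Union: FIRST(H) = { e, i, y, '' }.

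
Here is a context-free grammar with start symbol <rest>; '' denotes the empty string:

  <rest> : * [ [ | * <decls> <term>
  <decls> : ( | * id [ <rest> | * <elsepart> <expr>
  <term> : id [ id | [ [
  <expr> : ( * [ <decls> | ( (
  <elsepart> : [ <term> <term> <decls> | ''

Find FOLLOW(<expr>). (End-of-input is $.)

{ (, [, id }

In <decls> : * <elsepart> <expr>: <expr> is at the end, add FOLLOW(<decls>) = { (, [, id }.
Union: FOLLOW(<expr>) = { (, [, id }.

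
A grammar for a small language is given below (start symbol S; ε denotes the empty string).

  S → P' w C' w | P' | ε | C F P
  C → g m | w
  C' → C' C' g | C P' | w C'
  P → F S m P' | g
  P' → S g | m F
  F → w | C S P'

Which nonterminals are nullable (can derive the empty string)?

{ S }

Directly nullable (have an ε-production): S.
No other nonterminal has a production whose RHS symbols are all nullable.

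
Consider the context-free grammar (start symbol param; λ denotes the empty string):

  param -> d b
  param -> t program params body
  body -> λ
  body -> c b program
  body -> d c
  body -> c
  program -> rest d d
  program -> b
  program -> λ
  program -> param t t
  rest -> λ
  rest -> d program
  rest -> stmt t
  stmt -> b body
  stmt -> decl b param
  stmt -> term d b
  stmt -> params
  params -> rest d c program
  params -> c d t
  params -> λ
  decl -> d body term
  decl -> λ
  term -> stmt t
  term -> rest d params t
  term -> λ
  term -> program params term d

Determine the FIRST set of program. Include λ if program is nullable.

From program -> rest d d: rest nullable, take FIRST(rest) ∪ {d} = { b, c, d, t }.
program -> b contributes {b}.
program -> λ contributes λ.
From program -> param t t: add FIRST(param) = { d, t }.
Union: FIRST(program) = { b, c, d, t, λ }.

{ b, c, d, t, λ }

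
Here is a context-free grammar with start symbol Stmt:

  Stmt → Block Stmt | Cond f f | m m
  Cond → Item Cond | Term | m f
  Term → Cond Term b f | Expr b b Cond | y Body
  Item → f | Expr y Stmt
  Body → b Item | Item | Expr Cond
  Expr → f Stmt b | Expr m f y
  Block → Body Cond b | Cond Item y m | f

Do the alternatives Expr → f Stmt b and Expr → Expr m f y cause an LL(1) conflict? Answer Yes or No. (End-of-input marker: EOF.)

Yes

FIRST(f Stmt b) = { f } and FIRST(Expr m f y) = { f }.
Both contain f, so the two alternatives are not disjoint — LL(1) conflict.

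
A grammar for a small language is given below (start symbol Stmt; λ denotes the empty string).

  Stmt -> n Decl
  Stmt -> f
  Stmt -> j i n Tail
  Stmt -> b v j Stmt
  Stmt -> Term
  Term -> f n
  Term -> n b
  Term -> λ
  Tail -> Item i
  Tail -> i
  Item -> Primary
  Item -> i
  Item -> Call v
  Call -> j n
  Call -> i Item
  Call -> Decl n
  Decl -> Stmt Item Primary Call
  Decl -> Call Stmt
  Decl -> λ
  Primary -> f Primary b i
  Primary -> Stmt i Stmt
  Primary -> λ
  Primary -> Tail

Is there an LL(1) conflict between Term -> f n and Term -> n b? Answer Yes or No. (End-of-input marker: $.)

No

FIRST(f n) = { f } and FIRST(n b) = { n }.
The FIRST sets are disjoint and neither alternative is nullable — no conflict.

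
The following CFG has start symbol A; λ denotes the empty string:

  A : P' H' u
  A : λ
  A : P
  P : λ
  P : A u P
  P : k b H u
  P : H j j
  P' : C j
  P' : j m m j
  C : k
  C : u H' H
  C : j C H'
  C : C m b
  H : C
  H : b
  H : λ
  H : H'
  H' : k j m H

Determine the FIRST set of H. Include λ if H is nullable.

From H : C: add FIRST(C) = { j, k, u }.
H : b contributes {b}.
H : λ contributes λ.
From H : H': add FIRST(H') = { k }.
Union: FIRST(H) = { b, j, k, u, λ }.

{ b, j, k, u, λ }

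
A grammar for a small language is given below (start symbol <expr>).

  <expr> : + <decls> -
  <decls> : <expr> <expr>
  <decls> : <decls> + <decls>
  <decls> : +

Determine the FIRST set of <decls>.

{ + }

From <decls> : <expr> <expr>: add FIRST(<expr>) = { + }.
From <decls> : <decls> + <decls>: add FIRST(<decls>) = { + }.
<decls> : + contributes {+}.
Union: FIRST(<decls>) = { + }.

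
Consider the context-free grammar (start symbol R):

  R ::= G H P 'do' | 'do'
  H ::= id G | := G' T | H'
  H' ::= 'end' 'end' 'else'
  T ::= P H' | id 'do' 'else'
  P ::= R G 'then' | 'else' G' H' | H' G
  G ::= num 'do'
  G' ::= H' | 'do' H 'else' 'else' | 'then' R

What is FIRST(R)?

{ 'do', num }

From R ::= G H P 'do': add FIRST(G) = { num }.
R ::= 'do' contributes {'do'}.
Union: FIRST(R) = { 'do', num }.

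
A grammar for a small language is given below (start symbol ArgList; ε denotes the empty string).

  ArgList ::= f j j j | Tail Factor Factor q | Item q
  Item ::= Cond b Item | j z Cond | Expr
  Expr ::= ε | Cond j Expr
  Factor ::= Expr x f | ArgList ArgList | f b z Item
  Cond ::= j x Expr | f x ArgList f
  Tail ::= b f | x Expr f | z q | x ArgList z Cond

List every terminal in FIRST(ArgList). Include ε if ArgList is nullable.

ArgList ::= f j j j contributes {f}.
From ArgList ::= Tail Factor Factor q: add FIRST(Tail) = { b, x, z }.
From ArgList ::= Item q: Item nullable, take FIRST(Item) ∪ {q} = { f, j, q }.
Union: FIRST(ArgList) = { b, f, j, q, x, z }.

{ b, f, j, q, x, z }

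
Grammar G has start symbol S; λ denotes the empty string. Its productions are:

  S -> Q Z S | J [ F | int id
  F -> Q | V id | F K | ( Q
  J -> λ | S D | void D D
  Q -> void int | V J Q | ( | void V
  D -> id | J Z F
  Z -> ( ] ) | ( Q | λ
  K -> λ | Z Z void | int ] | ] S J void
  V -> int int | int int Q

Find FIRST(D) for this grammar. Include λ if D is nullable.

D -> id contributes {id}.
From D -> J Z F: J, Z nullable, take FIRST(J) ∪ FIRST(Z) ∪ FIRST(F) = { (, [, int, void }.
Union: FIRST(D) = { (, [, id, int, void }.

{ (, [, id, int, void }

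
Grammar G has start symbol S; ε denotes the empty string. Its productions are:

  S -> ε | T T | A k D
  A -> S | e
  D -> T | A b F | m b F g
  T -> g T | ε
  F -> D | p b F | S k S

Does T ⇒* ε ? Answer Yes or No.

Yes

T has an ε-production, so T ⇒ ε.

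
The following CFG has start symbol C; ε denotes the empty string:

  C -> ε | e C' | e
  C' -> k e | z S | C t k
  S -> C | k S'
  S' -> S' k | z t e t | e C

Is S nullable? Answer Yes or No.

Yes

S -> C and each of C is nullable, so S ⇒* ε.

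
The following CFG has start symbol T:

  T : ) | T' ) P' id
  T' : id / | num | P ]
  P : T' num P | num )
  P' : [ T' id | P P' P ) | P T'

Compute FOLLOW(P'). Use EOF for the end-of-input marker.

{ id, num }

In T : T' ) P' id: add FIRST(id) = { id }.
In P' : P P' P ): add FIRST(P )) = { id, num }.
Union: FOLLOW(P') = { id, num }.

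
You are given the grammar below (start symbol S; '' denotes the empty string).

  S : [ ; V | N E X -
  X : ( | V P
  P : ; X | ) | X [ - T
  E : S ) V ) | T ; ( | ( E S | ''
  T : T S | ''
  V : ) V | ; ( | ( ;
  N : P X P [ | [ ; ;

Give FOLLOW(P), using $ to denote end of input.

{ (, ), -, ;, [ }

In X : V P: P is at the end, add FOLLOW(X) = { (, ), -, ;, [ }.
In N : P X P [: add FIRST(X P [) = { (, ), ; }.
In N : P X P [: add FIRST([) = { [ }.
Union: FOLLOW(P) = { (, ), -, ;, [ }.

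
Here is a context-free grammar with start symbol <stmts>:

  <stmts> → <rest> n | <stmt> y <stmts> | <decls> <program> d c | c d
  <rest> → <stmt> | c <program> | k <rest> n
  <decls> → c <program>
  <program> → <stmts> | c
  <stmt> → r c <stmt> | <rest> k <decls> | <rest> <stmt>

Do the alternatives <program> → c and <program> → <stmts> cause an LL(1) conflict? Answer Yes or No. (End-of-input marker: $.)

FIRST(c) = { c } and FIRST(<stmts>) = { c, k, r }.
Both contain c, so the two alternatives are not disjoint — LL(1) conflict.

Yes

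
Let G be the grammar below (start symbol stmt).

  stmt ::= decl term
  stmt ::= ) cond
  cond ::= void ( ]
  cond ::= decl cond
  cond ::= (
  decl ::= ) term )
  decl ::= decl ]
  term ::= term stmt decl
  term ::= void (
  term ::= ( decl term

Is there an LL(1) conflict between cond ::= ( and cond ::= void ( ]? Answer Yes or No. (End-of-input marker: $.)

No

FIRST(() = { ( } and FIRST(void ( ]) = { void }.
The FIRST sets are disjoint and neither alternative is nullable — no conflict.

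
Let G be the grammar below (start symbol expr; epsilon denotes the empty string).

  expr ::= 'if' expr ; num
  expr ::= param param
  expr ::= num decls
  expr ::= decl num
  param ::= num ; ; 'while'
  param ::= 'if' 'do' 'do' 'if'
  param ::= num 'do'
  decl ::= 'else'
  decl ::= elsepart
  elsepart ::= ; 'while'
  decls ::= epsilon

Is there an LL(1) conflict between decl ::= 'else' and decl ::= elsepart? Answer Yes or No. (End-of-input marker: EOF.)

No

FIRST('else') = { 'else' } and FIRST(elsepart) = { ; }.
The FIRST sets are disjoint and neither alternative is nullable — no conflict.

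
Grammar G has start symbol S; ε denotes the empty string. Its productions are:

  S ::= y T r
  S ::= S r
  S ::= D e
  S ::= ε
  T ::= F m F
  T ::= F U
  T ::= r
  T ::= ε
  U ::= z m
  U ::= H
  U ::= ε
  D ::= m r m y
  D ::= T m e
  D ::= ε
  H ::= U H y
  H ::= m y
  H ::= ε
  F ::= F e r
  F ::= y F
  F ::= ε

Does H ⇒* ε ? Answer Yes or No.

H has an ε-production, so H ⇒ ε.

Yes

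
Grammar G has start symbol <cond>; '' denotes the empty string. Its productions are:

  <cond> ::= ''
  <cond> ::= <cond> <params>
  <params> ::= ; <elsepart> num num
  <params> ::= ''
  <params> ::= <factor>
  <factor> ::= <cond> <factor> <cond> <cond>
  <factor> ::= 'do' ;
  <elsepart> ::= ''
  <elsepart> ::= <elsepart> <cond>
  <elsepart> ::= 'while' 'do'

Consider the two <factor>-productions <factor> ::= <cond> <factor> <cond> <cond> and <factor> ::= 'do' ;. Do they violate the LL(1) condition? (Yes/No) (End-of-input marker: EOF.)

Yes

FIRST(<cond> <factor> <cond> <cond>) = { 'do', ; } and FIRST('do' ;) = { 'do' }.
Both contain 'do', so the two alternatives are not disjoint — LL(1) conflict.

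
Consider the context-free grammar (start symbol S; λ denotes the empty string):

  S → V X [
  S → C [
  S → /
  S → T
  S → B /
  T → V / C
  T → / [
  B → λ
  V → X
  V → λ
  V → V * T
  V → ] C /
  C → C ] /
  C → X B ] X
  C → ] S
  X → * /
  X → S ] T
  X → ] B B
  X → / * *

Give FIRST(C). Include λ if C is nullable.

{ *, /, ] }

From C → C ] /: add FIRST(C) = { *, /, ] }.
From C → X B ] X: add FIRST(X) = { *, /, ] }.
C → ] S contributes {]}.
Union: FIRST(C) = { *, /, ] }.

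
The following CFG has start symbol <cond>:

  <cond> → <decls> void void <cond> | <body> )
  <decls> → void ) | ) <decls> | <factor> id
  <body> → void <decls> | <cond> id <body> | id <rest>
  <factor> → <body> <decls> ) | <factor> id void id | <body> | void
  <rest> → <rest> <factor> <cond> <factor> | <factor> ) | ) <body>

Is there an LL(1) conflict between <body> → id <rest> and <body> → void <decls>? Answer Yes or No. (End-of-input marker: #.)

No

FIRST(id <rest>) = { id } and FIRST(void <decls>) = { void }.
The FIRST sets are disjoint and neither alternative is nullable — no conflict.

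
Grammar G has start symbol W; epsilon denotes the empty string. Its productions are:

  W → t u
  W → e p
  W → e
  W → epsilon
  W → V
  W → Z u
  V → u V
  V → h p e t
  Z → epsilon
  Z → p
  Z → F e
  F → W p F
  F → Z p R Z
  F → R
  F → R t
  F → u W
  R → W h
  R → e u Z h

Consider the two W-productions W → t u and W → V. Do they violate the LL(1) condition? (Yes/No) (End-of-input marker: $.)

No

FIRST(t u) = { t } and FIRST(V) = { h, u }.
The FIRST sets are disjoint and neither alternative is nullable — no conflict.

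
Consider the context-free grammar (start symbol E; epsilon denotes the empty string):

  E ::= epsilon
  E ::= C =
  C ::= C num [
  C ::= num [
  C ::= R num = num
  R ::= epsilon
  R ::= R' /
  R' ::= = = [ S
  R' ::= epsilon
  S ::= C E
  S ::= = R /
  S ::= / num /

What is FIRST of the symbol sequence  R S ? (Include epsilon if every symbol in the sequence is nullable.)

{ /, =, num }

Add FIRST(R)\{epsilon} = { /, = }; R is nullable, continue.
Add FIRST(S) = { /, =, num }; S is not nullable, stop.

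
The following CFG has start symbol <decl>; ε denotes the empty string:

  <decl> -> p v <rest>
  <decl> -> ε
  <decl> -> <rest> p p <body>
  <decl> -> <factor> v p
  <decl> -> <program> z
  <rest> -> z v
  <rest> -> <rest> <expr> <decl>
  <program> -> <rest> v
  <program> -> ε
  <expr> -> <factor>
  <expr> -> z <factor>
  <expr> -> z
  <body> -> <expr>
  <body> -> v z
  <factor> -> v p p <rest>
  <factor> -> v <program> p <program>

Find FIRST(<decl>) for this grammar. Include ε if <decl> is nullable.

<decl> -> p v <rest> contributes {p}.
<decl> -> ε contributes ε.
From <decl> -> <rest> p p <body>: add FIRST(<rest>) = { z }.
From <decl> -> <factor> v p: add FIRST(<factor>) = { v }.
From <decl> -> <program> z: <program> nullable, take FIRST(<program>) ∪ {z} = { z }.
Union: FIRST(<decl>) = { p, v, z, ε }.

{ p, v, z, ε }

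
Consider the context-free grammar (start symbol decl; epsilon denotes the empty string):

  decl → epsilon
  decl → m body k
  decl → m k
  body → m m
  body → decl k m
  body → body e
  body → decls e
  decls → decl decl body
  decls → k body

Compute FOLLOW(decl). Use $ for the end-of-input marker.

{ $, k, m }

decl is the start symbol, so $ ∈ FOLLOW(decl).
In body → decl k m: add FIRST(k m) = { k }.
In decls → decl decl body: add FIRST(decl body) = { k, m }.
In decls → decl decl body: add FIRST(body) = { k, m }.
Union: FOLLOW(decl) = { $, k, m }.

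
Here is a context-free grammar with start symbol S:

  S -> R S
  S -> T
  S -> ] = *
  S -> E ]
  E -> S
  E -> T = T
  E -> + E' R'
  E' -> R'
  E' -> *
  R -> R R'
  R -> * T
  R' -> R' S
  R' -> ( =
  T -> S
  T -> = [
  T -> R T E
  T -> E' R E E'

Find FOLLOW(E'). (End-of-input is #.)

In E -> + E' R': add FIRST(R') = { ( }.
In T -> E' R E E': add FIRST(R E E') = { * }.
In T -> E' R E E': E' is at the end, add FOLLOW(T) = { #, (, *, +, =, ] }.
Union: FOLLOW(E') = { #, (, *, +, =, ] }.

{ #, (, *, +, =, ] }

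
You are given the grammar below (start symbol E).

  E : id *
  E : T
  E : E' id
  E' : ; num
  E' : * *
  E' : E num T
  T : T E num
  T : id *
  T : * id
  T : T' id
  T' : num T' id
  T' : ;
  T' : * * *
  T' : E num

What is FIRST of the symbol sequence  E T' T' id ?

{ *, ;, id, num }

Add FIRST(E) = { *, ;, id, num }; E is not nullable, stop.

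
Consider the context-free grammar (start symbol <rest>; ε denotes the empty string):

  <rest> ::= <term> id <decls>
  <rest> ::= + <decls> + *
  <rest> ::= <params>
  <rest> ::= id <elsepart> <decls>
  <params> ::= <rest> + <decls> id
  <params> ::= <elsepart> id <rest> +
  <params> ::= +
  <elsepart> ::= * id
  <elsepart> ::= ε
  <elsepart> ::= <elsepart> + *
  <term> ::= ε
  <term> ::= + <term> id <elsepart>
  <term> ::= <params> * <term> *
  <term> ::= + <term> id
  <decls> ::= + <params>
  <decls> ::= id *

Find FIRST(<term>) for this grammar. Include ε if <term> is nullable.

<term> ::= ε contributes ε.
<term> ::= + <term> id <elsepart> contributes {+}.
From <term> ::= <params> * <term> *: add FIRST(<params>) = { *, +, id }.
<term> ::= + <term> id contributes {+}.
Union: FIRST(<term>) = { *, +, id, ε }.

{ *, +, id, ε }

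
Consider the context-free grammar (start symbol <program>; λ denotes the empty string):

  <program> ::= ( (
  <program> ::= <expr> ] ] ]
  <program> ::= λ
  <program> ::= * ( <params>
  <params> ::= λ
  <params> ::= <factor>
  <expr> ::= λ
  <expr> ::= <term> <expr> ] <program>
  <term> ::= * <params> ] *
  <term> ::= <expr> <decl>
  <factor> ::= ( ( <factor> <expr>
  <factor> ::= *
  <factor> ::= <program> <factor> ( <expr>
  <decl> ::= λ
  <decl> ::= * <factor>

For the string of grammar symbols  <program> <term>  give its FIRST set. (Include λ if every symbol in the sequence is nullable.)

{ (, *, ], λ }

Add FIRST(<program>)\{λ} = { (, *, ] }; <program> is nullable, continue.
Add FIRST(<term>)\{λ} = { *, ] }; <term> is nullable, continue.
Every symbol is nullable, so include λ.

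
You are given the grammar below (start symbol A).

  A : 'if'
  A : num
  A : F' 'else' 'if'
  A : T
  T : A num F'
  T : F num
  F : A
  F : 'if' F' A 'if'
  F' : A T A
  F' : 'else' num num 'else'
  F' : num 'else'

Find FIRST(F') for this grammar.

{ 'else', 'if', num }

From F' : A T A: add FIRST(A) = { 'else', 'if', num }.
F' : 'else' num num 'else' contributes {'else'}.
F' : num 'else' contributes {num}.
Union: FIRST(F') = { 'else', 'if', num }.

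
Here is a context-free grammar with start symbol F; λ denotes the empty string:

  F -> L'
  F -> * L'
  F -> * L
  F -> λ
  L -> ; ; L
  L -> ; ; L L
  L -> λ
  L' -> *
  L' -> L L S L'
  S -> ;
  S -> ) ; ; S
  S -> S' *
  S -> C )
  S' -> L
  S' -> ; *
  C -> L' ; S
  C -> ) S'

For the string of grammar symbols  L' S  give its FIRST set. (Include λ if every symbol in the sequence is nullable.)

{ ), *, ; }

Add FIRST(L') = { ), *, ; }; L' is not nullable, stop.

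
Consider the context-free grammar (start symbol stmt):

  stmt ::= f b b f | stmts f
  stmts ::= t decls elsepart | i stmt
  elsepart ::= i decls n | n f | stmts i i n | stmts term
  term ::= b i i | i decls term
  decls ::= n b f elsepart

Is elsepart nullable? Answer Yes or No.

No

No nonterminal in this grammar is nullable.
No production of elsepart has an RHS whose symbols are all nullable, so elsepart is not nullable.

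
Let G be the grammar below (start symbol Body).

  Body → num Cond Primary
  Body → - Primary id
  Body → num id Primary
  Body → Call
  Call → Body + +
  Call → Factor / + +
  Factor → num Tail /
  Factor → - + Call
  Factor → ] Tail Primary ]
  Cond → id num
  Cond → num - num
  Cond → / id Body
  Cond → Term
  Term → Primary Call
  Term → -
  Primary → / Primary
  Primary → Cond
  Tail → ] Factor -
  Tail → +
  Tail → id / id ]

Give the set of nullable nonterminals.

{ } (none)

No nonterminal has an empty production or an RHS whose symbols are all nullable.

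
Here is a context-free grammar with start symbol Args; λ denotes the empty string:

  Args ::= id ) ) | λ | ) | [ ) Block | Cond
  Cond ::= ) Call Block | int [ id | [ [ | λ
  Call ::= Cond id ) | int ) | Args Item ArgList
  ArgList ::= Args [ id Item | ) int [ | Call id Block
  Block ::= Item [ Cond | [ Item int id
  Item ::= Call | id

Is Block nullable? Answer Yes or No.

No

Nullable nonterminals: Args, Cond.
No production of Block has an RHS whose symbols are all nullable, so Block is not nullable.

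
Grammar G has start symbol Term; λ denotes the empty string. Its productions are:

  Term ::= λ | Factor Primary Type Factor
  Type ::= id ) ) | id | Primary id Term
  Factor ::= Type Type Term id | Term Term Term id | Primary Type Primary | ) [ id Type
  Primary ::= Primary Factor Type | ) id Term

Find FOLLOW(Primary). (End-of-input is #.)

{ #, ), id }

In Term ::= Factor Primary Type Factor: add FIRST(Type Factor) = { ), id }.
In Type ::= Primary id Term: add FIRST(id Term) = { id }.
In Factor ::= Primary Type Primary: add FIRST(Type Primary) = { ), id }.
In Factor ::= Primary Type Primary: Primary is at the end, add FOLLOW(Factor) = { #, ), id }.
In Primary ::= Primary Factor Type: add FIRST(Factor Type) = { ), id }.
Union: FOLLOW(Primary) = { #, ), id }.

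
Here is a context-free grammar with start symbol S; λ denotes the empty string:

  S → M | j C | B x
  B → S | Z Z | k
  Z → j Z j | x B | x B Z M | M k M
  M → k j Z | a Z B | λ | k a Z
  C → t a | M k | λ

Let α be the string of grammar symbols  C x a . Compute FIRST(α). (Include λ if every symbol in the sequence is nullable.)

Add FIRST(C)\{λ} = { a, k, t }; C is nullable, continue.
x is a terminal; add {x} and stop.

{ a, k, t, x }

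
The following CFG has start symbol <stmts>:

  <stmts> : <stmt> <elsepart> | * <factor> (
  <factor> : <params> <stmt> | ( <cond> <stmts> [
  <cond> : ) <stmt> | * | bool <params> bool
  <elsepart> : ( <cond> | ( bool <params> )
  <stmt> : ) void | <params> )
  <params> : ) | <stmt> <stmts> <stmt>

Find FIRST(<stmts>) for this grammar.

{ ), * }

From <stmts> : <stmt> <elsepart>: add FIRST(<stmt>) = { ) }.
<stmts> : * <factor> ( contributes {*}.
Union: FIRST(<stmts>) = { ), * }.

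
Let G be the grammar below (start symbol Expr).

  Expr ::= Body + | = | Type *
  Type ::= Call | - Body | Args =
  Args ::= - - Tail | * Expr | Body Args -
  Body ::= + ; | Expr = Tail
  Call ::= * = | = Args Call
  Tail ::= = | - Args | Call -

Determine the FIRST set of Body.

Body ::= + ; contributes {+}.
From Body ::= Expr = Tail: add FIRST(Expr) = { *, +, -, = }.
Union: FIRST(Body) = { *, +, -, = }.

{ *, +, -, = }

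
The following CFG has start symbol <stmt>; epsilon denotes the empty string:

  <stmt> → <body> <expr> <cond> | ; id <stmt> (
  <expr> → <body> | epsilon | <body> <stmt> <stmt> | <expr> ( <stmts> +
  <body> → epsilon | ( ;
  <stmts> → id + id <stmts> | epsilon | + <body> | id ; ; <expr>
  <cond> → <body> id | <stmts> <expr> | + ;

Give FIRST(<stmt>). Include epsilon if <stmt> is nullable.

{ (, +, ;, id, epsilon }

From <stmt> → <body> <expr> <cond>: <body>, <expr>, <cond> nullable, take FIRST(<body>) ∪ FIRST(<expr>) ∪ FIRST(<cond>) = { (, +, ;, id }; also epsilon since the whole RHS is nullable.
<stmt> → ; id <stmt> ( contributes {;}.
Union: FIRST(<stmt>) = { (, +, ;, id, epsilon }.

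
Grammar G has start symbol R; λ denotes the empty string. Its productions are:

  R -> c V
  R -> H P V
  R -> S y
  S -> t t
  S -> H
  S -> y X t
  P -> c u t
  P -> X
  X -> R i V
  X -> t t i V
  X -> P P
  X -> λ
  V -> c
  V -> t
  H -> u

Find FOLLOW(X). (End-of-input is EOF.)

In S -> y X t: add FIRST(t) = { t }.
In P -> X: X is at the end, add FOLLOW(P) = { c, t, u, y }.
Union: FOLLOW(X) = { c, t, u, y }.

{ c, t, u, y }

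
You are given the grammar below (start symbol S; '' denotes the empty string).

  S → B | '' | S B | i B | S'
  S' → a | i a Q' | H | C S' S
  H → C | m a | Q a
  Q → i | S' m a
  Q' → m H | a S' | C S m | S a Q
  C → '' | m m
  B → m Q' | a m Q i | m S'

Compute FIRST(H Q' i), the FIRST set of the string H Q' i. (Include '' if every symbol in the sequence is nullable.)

{ a, i, m }

Add FIRST(H)\{''} = { a, i, m }; H is nullable, continue.
Add FIRST(Q') = { a, i, m }; Q' is not nullable, stop.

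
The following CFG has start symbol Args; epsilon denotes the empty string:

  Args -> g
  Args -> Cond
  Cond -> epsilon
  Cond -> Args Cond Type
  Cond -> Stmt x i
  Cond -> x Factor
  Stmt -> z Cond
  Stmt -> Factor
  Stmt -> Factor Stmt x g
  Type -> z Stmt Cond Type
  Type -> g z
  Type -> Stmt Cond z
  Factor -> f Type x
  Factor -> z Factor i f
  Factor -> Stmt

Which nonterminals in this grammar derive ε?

Directly nullable (have an epsilon-production): Cond.
Args -> Cond with every symbol nullable, so Args is nullable.
No other nonterminal has a production whose RHS symbols are all nullable.

{ Args, Cond }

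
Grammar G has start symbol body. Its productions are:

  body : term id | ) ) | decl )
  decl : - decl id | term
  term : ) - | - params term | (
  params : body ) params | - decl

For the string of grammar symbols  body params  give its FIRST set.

{ (, ), - }

Add FIRST(body) = { (, ), - }; body is not nullable, stop.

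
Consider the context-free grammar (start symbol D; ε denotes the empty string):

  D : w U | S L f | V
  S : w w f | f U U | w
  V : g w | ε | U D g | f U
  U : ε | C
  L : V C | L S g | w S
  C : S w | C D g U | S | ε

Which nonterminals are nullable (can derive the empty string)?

Directly nullable (have an ε-production): V, U, C.
L : V C with every symbol nullable, so L is nullable.
D : V with every symbol nullable, so D is nullable.
No other nonterminal has a production whose RHS symbols are all nullable.

{ C, D, L, U, V }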